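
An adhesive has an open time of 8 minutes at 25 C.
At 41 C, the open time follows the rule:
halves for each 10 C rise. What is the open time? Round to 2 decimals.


Factor = 2^((41-25)/10) = 3.0314
Open time = 8 / 3.0314 = 2.64 min

2.64


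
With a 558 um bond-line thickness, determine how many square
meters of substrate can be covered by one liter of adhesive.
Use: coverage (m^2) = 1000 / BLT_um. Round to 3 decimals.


Coverage = 1000 / 558 = 1.792 m^2

1.792


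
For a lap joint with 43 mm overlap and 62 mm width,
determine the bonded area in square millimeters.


Area = 43 * 62 = 2666 mm^2

2666


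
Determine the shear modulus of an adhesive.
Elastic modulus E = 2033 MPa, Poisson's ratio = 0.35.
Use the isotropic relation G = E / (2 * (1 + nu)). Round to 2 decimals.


G = 2033 / (2*(1+0.35)) = 2033 / 2.70
= 752.96 MPa

752.96


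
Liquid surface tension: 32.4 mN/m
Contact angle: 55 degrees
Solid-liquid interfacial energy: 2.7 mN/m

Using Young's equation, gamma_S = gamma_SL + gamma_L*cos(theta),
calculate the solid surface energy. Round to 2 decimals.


gamma_S = 2.7 + 32.4 * cos(55)
= 21.28 mN/m

21.28


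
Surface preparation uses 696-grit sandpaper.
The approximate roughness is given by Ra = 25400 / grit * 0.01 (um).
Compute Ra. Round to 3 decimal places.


Ra = 25400 / 696 * 0.01
= 254 / 696
= 0.365 um

0.365


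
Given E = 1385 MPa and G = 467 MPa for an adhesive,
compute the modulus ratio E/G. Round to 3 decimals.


E/G ratio = 1385 / 467 = 2.966

2.966


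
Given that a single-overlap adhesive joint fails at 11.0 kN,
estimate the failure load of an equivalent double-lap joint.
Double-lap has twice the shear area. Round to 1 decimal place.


Double-lap factor = 2
Expected load = 11.0 * 2 = 22.0 kN

22.0


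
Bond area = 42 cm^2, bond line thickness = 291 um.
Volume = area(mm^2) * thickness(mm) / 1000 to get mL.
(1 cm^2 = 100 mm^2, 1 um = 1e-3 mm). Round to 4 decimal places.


area_mm2 = 42 * 100 = 4200
blt_mm = 291 * 1e-3 = 0.291
vol_mm3 = 4200 * 0.291 = 1222.2
vol_mL = 1222.2 / 1000 = 1.2222 mL

1.2222


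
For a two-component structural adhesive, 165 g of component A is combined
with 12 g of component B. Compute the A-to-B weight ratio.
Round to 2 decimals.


Weight ratio A:B = 165 / 12
= 13.75

13.75


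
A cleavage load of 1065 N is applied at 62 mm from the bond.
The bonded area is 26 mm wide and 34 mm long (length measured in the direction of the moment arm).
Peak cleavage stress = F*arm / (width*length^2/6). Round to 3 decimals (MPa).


Moment = 1065 * 62 = 66030 N*mm
Section modulus = 26 * 1156 / 6 = 30056 / 6 mm^3
Stress = 66030 / (30056 / 6) = 396180 / 30056
= 13.181 MPa

13.181


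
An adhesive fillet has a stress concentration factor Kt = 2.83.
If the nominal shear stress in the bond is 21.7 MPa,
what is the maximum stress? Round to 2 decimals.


Max stress = 21.7 * 2.83 = 61.41 MPa

61.41


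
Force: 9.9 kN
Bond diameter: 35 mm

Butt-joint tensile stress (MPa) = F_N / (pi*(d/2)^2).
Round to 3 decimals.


F_N = 9.9 * 1000 = 9900.0 N
A = pi*(17.5)^2 = 962.1128 mm^2
stress = 9900.0 / 962.1128 = 10.290 MPa

10.290


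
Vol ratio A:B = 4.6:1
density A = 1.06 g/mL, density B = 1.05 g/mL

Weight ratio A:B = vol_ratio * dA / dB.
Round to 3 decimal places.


Weight ratio = 4.6 * 1.06 / 1.05
= 4.644

4.644


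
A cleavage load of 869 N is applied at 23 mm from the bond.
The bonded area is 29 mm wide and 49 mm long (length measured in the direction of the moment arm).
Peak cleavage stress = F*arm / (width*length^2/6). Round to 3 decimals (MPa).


Moment = 869 * 23 = 19987 N*mm
Section modulus = 29 * 2401 / 6 = 69629 / 6 mm^3
Stress = 19987 / (69629 / 6) = 119922 / 69629
= 1.722 MPa

1.722


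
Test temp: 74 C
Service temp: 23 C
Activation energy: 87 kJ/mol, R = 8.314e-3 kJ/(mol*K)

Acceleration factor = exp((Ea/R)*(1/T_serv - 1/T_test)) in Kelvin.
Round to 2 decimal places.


AF = exp((87/0.008314)*(1/296.15 - 1/347.15))
= 179.65

179.65


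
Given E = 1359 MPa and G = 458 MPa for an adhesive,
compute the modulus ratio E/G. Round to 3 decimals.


E/G ratio = 1359 / 458 = 2.967

2.967


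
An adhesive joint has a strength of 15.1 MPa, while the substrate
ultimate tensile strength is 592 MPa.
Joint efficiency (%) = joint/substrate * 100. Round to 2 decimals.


Efficiency = 15.1 / 592 * 100
= 2.55%

2.55


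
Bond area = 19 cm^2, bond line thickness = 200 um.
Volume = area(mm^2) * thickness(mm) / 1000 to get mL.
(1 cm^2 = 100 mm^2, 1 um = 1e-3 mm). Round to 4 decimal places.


area_mm2 = 19 * 100 = 1900
blt_mm = 200 * 1e-3 = 0.2
vol_mm3 = 1900 * 0.2 = 380.0
vol_mL = 380.0 / 1000 = 0.3800 mL

0.3800


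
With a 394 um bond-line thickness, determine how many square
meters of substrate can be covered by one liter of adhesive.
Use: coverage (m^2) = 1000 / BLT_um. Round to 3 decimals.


Coverage = 1000 / 394 = 2.538 m^2

2.538


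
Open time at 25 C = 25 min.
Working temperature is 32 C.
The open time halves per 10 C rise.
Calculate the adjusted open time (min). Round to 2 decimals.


factor = 2^((32 - 25) / 10) = 1.6245
ot = 25 / 1.6245 = 15.39 min

15.39


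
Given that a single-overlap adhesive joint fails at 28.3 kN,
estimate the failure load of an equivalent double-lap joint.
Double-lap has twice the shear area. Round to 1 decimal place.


Double-lap factor = 2
Expected load = 28.3 * 2 = 56.6 kN

56.6


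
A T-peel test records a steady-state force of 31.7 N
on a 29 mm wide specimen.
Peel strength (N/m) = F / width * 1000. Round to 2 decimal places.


Peel strength = 31.7 / 29 * 1000
= 1093.10 N/m

1093.10


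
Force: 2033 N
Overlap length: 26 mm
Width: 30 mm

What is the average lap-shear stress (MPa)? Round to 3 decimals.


Average shear stress = F / (overlap * width)
= 2033 / (26 * 30)
= 2.606 MPa

2.606


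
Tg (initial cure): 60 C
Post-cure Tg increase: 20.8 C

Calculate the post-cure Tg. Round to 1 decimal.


Post-cure Tg = 60 + 20.8 = 80.8 C

80.8


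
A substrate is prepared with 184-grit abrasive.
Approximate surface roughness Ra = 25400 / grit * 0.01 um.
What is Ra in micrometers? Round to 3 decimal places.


Ra = 25400 / 184 * 0.01 = 1.380 um

1.380


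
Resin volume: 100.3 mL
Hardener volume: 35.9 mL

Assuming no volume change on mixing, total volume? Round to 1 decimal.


V_total = 100.3 + 35.9 = 136.2 mL

136.2


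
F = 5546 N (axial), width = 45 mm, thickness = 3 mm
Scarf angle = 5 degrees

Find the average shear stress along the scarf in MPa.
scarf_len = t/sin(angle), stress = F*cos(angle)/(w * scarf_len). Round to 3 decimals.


scarf_len = 3/sin(5 deg) = 34.4211
cos(5 deg) = 0.996195
stress = 5546*0.996195/(45*34.4211) = 3.567 MPa

3.567


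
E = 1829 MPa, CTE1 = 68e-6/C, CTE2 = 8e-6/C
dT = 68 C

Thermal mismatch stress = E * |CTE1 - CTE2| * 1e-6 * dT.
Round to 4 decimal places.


= 1829 * 60e-6 * 68
= 7.4623 MPa

7.4623


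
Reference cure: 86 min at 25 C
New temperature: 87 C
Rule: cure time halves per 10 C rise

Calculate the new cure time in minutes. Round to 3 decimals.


factor = 2^((87-25)/10) = 73.5167
t_new = 86 / 73.5167 = 1.170 min

1.170


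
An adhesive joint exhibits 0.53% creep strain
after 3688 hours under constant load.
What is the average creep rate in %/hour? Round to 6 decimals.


Creep rate = strain / time
= 0.53 / 3688
= 0.000144 %/h

0.000144


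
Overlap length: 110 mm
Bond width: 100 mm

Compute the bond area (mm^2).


Bond area = 110 * 100 = 11000 mm^2

11000


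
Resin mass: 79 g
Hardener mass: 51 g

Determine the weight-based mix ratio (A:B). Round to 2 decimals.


Ratio = 79 / 51 = 1.55

1.55


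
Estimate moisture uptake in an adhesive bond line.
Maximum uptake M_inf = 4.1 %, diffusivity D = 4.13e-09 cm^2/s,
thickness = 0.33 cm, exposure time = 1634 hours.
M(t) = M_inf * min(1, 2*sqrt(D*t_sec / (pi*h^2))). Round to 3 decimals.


Convert time: 1634 h = 5882400 s
ratio = min(1, 2*sqrt(4.13e-09*5882400/(pi*0.33^2)))
= 0.532959
M(t) = 4.1 * 0.532959 = 2.185%

2.185


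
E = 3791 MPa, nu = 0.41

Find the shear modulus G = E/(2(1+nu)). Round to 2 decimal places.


G = 3791 / (2 * 1.41)
= 1344.33 MPa

1344.33


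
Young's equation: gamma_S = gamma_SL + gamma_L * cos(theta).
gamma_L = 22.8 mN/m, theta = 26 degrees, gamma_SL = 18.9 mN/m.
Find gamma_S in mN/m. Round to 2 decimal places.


cos(26 deg) = 0.898794
gamma_S = 18.9 + 22.8 * 0.898794
= 39.39 mN/m

39.39


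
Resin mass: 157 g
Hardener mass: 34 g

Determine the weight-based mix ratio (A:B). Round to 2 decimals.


Ratio = 157 / 34 = 4.62

4.62


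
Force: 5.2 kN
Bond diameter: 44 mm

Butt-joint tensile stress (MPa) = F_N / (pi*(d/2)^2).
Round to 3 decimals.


F_N = 5.2 * 1000 = 5200.0 N
A = pi*(22.0)^2 = 1520.5308 mm^2
stress = 5200.0 / 1520.5308 = 3.420 MPa

3.420


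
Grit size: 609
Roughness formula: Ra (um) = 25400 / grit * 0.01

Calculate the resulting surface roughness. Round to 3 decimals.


Ra = 25400 / 609 * 0.01
= 0.417 um

0.417


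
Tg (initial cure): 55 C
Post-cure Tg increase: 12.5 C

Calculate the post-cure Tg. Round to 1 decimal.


Post-cure Tg = 55 + 12.5 = 67.5 C

67.5


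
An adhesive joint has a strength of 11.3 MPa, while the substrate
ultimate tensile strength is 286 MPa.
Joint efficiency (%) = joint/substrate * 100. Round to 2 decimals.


Efficiency = 11.3 / 286 * 100
= 3.95%

3.95


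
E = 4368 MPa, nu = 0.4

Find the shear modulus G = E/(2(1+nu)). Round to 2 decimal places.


G = 4368 / (2 * 1.40)
= 1560.00 MPa

1560.00


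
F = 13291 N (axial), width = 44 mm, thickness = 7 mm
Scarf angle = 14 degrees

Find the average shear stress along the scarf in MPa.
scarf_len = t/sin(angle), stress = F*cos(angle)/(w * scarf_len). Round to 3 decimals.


scarf_len = 7/sin(14 deg) = 28.9350
cos(14 deg) = 0.970296
stress = 13291*0.970296/(44*28.9350) = 10.129 MPa

10.129


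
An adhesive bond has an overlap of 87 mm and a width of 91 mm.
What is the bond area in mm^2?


Bond area = overlap * width
= 87 * 91
= 7917 mm^2

7917


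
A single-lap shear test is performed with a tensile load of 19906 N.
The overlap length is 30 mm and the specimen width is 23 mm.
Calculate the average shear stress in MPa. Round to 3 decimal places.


Shear stress = F / (overlap * width)
= 19906 / (30 * 23)
= 19906 / 690
= 28.849 MPa

28.849


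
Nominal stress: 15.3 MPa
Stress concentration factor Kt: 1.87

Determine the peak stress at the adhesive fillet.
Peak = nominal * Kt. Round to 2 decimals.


Peak stress = 15.3 * 1.87
= 28.61 MPa

28.61


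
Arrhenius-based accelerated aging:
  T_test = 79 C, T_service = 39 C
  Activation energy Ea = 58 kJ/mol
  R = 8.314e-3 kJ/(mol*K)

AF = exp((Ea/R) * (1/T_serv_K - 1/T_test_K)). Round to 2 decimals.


T_test_K = 352.15, T_serv_K = 312.15
AF = exp((58/8.314e-3) * (1/312.15 - 1/352.15))
= 12.66

12.66


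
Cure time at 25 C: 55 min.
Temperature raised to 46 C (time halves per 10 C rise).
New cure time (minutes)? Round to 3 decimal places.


Acceleration factor = 2^(21/10) = 4.2871
New time = 55 / 4.2871 = 12.829 min

12.829


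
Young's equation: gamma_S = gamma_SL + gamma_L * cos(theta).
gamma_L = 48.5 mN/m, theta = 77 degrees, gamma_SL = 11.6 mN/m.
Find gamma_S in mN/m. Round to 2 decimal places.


cos(77 deg) = 0.224951
gamma_S = 11.6 + 48.5 * 0.224951
= 22.51 mN/m

22.51


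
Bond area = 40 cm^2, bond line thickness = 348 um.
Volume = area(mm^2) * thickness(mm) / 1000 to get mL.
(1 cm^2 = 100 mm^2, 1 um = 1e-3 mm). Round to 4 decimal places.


area_mm2 = 40 * 100 = 4000
blt_mm = 348 * 1e-3 = 0.348
vol_mm3 = 4000 * 0.348 = 1392.0
vol_mL = 1392.0 / 1000 = 1.3920 mL

1.3920


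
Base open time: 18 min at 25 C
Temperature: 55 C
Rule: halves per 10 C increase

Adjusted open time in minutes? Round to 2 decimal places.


Acceleration = 2^((55-25)/10) = 8.0000
Open time = 18 / 8.0000 = 2.25 min

2.25


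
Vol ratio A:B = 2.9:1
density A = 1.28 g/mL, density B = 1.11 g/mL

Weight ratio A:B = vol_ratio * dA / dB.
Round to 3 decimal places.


Weight ratio = 2.9 * 1.28 / 1.11
= 3.344

3.344


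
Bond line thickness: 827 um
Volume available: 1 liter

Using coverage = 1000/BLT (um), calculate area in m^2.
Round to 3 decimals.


1 L = 1e6 mm^3, thickness = 827 um = 0.827 mm
Area = 1e6 / 0.827 mm^2 = (1e6 / 0.827) / 1e6 m^2 = 1000 / 827 m^2
= 1.209 m^2

1.209


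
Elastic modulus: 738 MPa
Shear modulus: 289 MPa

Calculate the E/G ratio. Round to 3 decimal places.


E / G = 738 / 289 = 2.554

2.554


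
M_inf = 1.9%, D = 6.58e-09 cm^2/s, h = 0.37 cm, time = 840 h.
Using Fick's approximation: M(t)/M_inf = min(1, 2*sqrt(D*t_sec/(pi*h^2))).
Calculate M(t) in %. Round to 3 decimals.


t = 3024000 s
ratio = min(1, 2*sqrt(6.58e-09*3024000/(pi*0.1369)))
= 0.430187
M(t) = 1.9 * 0.430187 = 0.817%

0.817


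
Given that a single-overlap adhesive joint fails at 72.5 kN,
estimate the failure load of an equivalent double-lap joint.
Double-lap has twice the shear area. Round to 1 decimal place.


Double-lap factor = 2
Expected load = 72.5 * 2 = 145.0 kN

145.0


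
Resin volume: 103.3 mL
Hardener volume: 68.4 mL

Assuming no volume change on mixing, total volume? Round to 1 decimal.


V_total = 103.3 + 68.4 = 171.7 mL

171.7


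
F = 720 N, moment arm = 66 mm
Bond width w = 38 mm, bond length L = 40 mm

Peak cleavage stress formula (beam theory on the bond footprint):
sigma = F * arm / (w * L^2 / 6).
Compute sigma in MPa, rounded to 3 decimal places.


sigma = (720 * 66) / (38 * 1600 / 6)
= 47520 * 6 / 60800
= 285120 / 60800
= 4.689 MPa

4.689


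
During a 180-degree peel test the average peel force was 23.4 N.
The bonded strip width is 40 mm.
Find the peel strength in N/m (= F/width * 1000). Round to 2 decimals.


Peel strength = F/width * 1000
= 23.4 / 40 * 1000
= 585.00 N/m

585.00


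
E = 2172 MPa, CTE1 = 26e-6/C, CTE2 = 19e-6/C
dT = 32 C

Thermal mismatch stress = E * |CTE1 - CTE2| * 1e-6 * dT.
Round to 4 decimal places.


= 2172 * 7e-6 * 32
= 0.4865 MPa

0.4865


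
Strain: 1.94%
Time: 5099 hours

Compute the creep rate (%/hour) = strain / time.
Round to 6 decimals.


Creep rate = 1.94 / 5099
= 0.000380 %/h

0.000380


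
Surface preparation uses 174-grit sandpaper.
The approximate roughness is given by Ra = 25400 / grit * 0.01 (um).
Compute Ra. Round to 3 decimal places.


Ra = 25400 / 174 * 0.01
= 254 / 174
= 1.460 um

1.460


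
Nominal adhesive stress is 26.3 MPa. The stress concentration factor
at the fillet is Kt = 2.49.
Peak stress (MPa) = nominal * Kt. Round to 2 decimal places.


Peak = 26.3 * 2.49 = 65.49 MPa

65.49


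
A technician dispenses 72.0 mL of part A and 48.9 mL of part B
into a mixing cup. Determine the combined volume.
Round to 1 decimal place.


Combined volume = 72.0 + 48.9
= 120.9 mL

120.9


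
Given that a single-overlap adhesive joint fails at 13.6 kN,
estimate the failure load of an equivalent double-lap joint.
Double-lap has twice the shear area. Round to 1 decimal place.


Double-lap factor = 2
Expected load = 13.6 * 2 = 27.2 kN

27.2


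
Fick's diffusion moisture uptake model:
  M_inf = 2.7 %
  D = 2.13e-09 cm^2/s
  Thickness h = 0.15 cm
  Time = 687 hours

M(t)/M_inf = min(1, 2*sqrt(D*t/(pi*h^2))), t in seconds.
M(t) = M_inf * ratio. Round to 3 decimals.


t_sec = 687 * 3600 = 2473200
ratio = 2*sqrt(2.13e-09*2473200/(pi*0.15^2))
= min(1, 0.545988)
= 0.545988
M(t) = 2.7 * 0.545988 = 1.474 %

1.474


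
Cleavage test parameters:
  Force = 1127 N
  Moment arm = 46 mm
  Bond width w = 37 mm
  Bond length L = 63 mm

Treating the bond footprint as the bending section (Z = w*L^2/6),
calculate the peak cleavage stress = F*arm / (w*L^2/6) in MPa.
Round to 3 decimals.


M = 1127 * 46 = 51842 N*mm
Z = 37 * 63^2 / 6 = 146853 / 6 mm^3
sigma = M / Z = 6 * 51842 / 146853 = 311052 / 146853
= 2.118 MPa

2.118


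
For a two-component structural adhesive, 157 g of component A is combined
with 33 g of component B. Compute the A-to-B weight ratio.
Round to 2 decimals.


Weight ratio A:B = 157 / 33
= 4.76

4.76


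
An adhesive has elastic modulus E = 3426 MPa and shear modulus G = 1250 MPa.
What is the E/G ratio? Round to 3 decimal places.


E/G = 3426 / 1250 = 2.741

2.741


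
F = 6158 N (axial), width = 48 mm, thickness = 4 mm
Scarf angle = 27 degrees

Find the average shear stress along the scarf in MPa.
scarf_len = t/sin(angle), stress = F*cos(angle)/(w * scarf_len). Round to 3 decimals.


scarf_len = 4/sin(27 deg) = 8.8108
cos(27 deg) = 0.891007
stress = 6158*0.891007/(48*8.8108) = 12.974 MPa

12.974


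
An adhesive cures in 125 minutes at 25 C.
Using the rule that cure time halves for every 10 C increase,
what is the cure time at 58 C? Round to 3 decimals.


Factor = 2^((58 - 25) / 10) = 9.8492
Cure time = 125 / 9.8492
= 12.691 minutes

12.691


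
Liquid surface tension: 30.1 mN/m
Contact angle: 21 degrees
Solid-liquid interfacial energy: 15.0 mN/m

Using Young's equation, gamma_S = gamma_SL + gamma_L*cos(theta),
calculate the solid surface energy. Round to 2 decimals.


gamma_S = 15.0 + 30.1 * cos(21)
= 43.10 mN/m

43.10


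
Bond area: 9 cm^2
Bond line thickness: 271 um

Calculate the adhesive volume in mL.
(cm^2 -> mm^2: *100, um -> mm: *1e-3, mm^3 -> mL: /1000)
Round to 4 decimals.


V = 9*100 * 271*1e-3 / 1000
= 0.2439 mL

0.2439


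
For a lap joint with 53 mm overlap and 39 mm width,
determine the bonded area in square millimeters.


Area = 53 * 39 = 2067 mm^2

2067


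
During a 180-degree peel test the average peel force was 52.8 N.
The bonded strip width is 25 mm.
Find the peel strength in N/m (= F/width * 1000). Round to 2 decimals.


Peel strength = F/width * 1000
= 52.8 / 25 * 1000
= 2112.00 N/m

2112.00


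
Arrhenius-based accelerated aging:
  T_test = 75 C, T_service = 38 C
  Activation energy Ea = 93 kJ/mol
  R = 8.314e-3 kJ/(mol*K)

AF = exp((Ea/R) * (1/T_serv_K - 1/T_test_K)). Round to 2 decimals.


T_test_K = 348.15, T_serv_K = 311.15
AF = exp((93/8.314e-3) * (1/311.15 - 1/348.15))
= 45.63

45.63


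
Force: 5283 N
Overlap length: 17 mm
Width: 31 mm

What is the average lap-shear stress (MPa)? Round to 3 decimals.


Average shear stress = F / (overlap * width)
= 5283 / (17 * 31)
= 10.025 MPa

10.025


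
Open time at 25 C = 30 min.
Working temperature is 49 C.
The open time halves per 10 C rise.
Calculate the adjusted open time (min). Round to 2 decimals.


factor = 2^((49 - 25) / 10) = 5.2780
ot = 30 / 5.2780 = 5.68 min

5.68


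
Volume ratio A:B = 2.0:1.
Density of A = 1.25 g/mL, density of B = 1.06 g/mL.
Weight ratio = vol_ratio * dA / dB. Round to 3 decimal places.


Wt ratio = 2.0 * 1.25 / 1.06
= 2.358

2.358


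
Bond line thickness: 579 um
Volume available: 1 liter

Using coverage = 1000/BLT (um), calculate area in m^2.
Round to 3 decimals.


1 L = 1e6 mm^3, thickness = 579 um = 0.579 mm
Area = 1e6 / 0.579 mm^2 = (1e6 / 0.579) / 1e6 m^2 = 1000 / 579 m^2
= 1.727 m^2

1.727


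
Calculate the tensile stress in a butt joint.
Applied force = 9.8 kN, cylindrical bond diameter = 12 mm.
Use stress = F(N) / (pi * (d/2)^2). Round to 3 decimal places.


A = pi * 6.0^2 = 113.0973 mm^2
sigma = 9800.0 / 113.0973 = 86.651 MPa

86.651


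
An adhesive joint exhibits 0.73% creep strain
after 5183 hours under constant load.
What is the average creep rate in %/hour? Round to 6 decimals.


Creep rate = strain / time
= 0.73 / 5183
= 0.000141 %/h

0.000141


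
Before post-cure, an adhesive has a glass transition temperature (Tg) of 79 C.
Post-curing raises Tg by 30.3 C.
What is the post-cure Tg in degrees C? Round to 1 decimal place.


Tg_post = Tg_base + delta_Tg
= 79 + 30.3
= 109.3 C

109.3


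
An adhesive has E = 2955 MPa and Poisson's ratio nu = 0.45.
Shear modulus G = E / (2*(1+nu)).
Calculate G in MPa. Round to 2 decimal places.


G = 2955 / (2*(1+0.45))
= 2955 / 2.90
= 1018.97 MPa

1018.97


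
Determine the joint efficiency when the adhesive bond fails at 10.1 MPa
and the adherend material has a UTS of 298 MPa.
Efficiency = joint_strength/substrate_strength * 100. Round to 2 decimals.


Joint efficiency = 10.1 / 298 * 100
= 3.39%

3.39


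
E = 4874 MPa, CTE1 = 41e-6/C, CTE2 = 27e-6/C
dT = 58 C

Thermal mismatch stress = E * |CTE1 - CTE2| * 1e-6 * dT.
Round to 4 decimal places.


= 4874 * 14e-6 * 58
= 3.9577 MPa

3.9577


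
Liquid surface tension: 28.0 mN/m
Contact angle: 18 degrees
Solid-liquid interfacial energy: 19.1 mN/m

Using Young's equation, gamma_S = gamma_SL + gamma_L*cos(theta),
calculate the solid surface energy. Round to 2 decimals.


gamma_S = 19.1 + 28.0 * cos(18)
= 45.73 mN/m

45.73


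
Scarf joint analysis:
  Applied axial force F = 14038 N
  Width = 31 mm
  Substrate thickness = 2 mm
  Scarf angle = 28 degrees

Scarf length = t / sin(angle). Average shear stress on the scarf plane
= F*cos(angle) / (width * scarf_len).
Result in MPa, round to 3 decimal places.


Scarf length = 2 / sin(28 deg) = 4.2601 mm
cos(28 deg) = 0.882948
Shear = 14038 * 0.882948 / (31 * 4.2601)
= 93.855 MPa

93.855


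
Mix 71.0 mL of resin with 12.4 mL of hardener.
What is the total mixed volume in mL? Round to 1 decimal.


Total = 71.0 + 12.4 = 83.4 mL

83.4


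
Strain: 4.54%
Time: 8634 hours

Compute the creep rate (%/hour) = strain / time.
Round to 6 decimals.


Creep rate = 4.54 / 8634
= 0.000526 %/h

0.000526


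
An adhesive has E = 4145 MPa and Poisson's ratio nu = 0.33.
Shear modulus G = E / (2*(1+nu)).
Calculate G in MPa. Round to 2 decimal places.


G = 4145 / (2*(1+0.33))
= 4145 / 2.66
= 1558.27 MPa

1558.27


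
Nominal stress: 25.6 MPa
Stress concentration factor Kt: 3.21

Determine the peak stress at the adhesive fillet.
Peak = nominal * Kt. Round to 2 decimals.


Peak stress = 25.6 * 3.21
= 82.18 MPa

82.18


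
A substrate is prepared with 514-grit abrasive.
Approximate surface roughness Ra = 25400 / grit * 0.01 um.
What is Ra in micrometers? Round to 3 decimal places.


Ra = 25400 / 514 * 0.01 = 0.494 um

0.494


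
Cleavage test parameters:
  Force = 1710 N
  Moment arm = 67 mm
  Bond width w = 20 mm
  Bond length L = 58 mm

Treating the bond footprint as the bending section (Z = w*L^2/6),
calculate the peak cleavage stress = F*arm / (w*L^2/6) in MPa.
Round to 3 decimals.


M = 1710 * 67 = 114570 N*mm
Z = 20 * 58^2 / 6 = 67280 / 6 mm^3
sigma = M / Z = 6 * 114570 / 67280 = 687420 / 67280
= 10.217 MPa

10.217


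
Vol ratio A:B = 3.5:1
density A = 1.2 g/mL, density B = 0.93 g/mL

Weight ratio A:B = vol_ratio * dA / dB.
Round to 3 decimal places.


Weight ratio = 3.5 * 1.2 / 0.93
= 4.516

4.516


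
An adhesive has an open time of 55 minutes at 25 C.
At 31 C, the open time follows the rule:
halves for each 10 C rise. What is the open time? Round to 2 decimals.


Factor = 2^((31-25)/10) = 1.5157
Open time = 55 / 1.5157 = 36.29 min

36.29


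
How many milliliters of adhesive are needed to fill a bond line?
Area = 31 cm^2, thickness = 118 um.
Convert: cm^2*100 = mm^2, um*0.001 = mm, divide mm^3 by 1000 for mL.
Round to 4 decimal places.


= (31 * 100) * (118 * 0.001) / 1000
= 0.3658 mL

0.3658


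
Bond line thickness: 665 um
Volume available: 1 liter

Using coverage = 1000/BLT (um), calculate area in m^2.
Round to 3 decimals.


1 L = 1e6 mm^3, thickness = 665 um = 0.665 mm
Area = 1e6 / 0.665 mm^2 = (1e6 / 0.665) / 1e6 m^2 = 1000 / 665 m^2
= 1.504 m^2

1.504


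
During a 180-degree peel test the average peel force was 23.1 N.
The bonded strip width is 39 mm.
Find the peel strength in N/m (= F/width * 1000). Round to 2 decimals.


Peel strength = F/width * 1000
= 23.1 / 39 * 1000
= 592.31 N/m

592.31


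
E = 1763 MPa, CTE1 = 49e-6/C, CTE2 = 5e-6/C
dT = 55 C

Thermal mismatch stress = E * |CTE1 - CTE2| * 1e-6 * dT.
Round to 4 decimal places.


= 1763 * 44e-6 * 55
= 4.2665 MPa

4.2665


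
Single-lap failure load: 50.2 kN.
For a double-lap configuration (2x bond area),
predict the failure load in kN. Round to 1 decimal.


Failure load = 50.2 * 2 = 100.4 kN

100.4


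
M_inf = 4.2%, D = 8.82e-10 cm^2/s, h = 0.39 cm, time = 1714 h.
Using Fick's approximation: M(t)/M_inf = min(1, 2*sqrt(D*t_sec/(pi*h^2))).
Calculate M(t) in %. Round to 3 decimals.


t = 6170400 s
ratio = min(1, 2*sqrt(8.82e-10*6170400/(pi*0.1521)))
= 0.213443
M(t) = 4.2 * 0.213443 = 0.896%

0.896


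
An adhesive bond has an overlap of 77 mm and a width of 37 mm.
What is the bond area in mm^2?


Bond area = overlap * width
= 77 * 37
= 2849 mm^2

2849


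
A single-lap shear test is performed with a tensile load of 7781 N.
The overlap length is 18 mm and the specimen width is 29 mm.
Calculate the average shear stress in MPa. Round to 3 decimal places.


Shear stress = F / (overlap * width)
= 7781 / (18 * 29)
= 7781 / 522
= 14.906 MPa

14.906


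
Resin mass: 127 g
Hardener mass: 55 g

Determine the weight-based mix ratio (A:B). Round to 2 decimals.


Ratio = 127 / 55 = 2.31

2.31


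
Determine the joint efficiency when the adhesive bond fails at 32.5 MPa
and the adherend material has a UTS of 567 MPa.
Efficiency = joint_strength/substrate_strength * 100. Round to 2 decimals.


Joint efficiency = 32.5 / 567 * 100
= 5.73%

5.73


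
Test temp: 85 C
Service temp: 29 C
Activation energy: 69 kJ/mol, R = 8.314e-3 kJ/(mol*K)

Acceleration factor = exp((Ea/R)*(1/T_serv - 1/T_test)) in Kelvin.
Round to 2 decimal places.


AF = exp((69/0.008314)*(1/302.15 - 1/358.15))
= 73.32

73.32


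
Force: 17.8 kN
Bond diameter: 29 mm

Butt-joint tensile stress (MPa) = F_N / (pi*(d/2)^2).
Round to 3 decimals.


F_N = 17.8 * 1000 = 17800.0 N
A = pi*(14.5)^2 = 660.5199 mm^2
stress = 17800.0 / 660.5199 = 26.948 MPa

26.948


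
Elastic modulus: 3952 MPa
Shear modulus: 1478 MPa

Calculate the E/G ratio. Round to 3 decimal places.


E / G = 3952 / 1478 = 2.674

2.674


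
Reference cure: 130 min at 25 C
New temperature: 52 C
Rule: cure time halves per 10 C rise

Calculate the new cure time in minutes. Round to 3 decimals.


factor = 2^((52-25)/10) = 6.4980
t_new = 130 / 6.4980 = 20.006 min

20.006


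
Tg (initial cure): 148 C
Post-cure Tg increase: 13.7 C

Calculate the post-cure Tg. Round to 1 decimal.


Post-cure Tg = 148 + 13.7 = 161.7 C

161.7


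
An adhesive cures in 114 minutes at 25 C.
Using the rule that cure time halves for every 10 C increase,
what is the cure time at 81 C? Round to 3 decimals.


Factor = 2^((81 - 25) / 10) = 48.5029
Cure time = 114 / 48.5029
= 2.350 minutes

2.350


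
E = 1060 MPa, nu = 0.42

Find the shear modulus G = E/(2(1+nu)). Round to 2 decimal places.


G = 1060 / (2 * 1.42)
= 373.24 MPa

373.24


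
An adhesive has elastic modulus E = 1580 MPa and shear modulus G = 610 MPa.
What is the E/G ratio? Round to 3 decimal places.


E/G = 1580 / 610 = 2.590

2.590


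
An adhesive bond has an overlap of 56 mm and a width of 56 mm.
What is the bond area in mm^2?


Bond area = overlap * width
= 56 * 56
= 3136 mm^2

3136


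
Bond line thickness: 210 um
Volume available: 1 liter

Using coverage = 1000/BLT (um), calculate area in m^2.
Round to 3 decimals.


1 L = 1e6 mm^3, thickness = 210 um = 0.21 mm
Area = 1e6 / 0.21 mm^2 = (1e6 / 0.21) / 1e6 m^2 = 1000 / 210 m^2
= 4.762 m^2

4.762


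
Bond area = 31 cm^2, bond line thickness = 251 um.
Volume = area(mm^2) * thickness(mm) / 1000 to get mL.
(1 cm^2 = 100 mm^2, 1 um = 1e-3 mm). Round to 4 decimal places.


area_mm2 = 31 * 100 = 3100
blt_mm = 251 * 1e-3 = 0.251
vol_mm3 = 3100 * 0.251 = 778.1
vol_mL = 778.1 / 1000 = 0.7781 mL

0.7781


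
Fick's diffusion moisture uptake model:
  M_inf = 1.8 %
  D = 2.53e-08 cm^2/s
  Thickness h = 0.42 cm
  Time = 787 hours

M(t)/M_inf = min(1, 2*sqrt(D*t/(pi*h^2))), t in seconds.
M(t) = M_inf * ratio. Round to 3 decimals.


t_sec = 787 * 3600 = 2833200
ratio = 2*sqrt(2.53e-08*2833200/(pi*0.42^2))
= min(1, 0.719291)
= 0.719291
M(t) = 1.8 * 0.719291 = 1.295 %

1.295


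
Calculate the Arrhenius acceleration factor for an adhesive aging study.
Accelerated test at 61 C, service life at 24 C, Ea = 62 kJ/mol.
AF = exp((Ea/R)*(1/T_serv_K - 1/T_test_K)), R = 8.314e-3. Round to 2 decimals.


T_test = 334.15 K, T_serv = 297.15 K
Ea/R = 62 / 0.008314 = 7457.30
AF = exp(7457.30 * (1/297.15 - 1/334.15))
= 16.10

16.10


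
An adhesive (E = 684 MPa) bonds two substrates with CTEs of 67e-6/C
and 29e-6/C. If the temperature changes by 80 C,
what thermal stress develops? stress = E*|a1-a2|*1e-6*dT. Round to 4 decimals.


Stress = 684 * |67 - 29| * 1e-6 * 80
= 2.0794 MPa

2.0794


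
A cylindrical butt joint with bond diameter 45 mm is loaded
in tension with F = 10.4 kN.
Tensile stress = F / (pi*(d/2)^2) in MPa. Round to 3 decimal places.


Area = pi * (45/2)^2 = 1590.4313 mm^2
Stress = 10.4*1000 / 1590.4313
= 6.539 MPa

6.539


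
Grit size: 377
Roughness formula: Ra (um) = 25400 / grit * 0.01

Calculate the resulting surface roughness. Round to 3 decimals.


Ra = 25400 / 377 * 0.01
= 0.674 um

0.674


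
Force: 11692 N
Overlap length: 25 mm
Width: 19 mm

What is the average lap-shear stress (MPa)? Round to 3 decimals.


Average shear stress = F / (overlap * width)
= 11692 / (25 * 19)
= 24.615 MPa

24.615


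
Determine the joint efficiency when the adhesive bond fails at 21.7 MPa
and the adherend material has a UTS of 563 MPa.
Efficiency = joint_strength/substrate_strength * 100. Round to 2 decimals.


Joint efficiency = 21.7 / 563 * 100
= 3.85%

3.85


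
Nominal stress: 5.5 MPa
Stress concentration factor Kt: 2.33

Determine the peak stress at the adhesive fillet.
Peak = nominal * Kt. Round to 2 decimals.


Peak stress = 5.5 * 2.33
= 12.82 MPa

12.82


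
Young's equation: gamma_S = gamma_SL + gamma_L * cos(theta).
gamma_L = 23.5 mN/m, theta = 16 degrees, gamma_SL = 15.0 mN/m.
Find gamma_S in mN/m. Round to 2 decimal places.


cos(16 deg) = 0.961262
gamma_S = 15.0 + 23.5 * 0.961262
= 37.59 mN/m

37.59


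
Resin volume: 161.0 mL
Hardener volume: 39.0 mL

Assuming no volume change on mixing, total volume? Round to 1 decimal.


V_total = 161.0 + 39.0 = 200.0 mL

200.0


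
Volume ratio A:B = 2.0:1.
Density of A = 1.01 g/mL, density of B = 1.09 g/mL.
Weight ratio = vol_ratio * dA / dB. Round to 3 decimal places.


Wt ratio = 2.0 * 1.01 / 1.09
= 1.853

1.853


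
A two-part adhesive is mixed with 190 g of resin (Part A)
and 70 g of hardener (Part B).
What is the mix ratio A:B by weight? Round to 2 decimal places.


Mix ratio = mass_A / mass_B
= 190 / 70
= 2.71

2.71


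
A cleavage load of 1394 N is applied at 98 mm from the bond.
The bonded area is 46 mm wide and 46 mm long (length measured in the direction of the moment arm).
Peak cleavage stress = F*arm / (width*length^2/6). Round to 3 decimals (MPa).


Moment = 1394 * 98 = 136612 N*mm
Section modulus = 46 * 2116 / 6 = 97336 / 6 mm^3
Stress = 136612 / (97336 / 6) = 819672 / 97336
= 8.421 MPa

8.421


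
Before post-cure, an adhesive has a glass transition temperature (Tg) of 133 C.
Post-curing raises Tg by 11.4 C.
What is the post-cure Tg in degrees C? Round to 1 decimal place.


Tg_post = Tg_base + delta_Tg
= 133 + 11.4
= 144.4 C

144.4


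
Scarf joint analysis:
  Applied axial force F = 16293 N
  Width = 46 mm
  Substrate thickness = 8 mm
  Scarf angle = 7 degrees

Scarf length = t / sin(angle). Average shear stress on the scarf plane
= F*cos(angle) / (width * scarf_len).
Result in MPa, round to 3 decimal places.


Scarf length = 8 / sin(7 deg) = 65.6441 mm
cos(7 deg) = 0.992546
Shear = 16293 * 0.992546 / (46 * 65.6441)
= 5.355 MPa

5.355


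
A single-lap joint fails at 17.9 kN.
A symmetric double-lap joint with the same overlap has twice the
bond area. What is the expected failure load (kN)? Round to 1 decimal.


Double-lap load = 2 * 17.9 = 35.8 kN

35.8


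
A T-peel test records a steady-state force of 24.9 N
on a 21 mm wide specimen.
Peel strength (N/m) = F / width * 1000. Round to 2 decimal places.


Peel strength = 24.9 / 21 * 1000
= 1185.71 N/m

1185.71


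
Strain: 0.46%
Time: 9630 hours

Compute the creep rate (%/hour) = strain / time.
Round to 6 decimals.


Creep rate = 0.46 / 9630
= 0.000048 %/h

0.000048


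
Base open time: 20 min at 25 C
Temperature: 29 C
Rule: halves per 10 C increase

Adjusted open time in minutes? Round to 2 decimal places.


Acceleration = 2^((29-25)/10) = 1.3195
Open time = 20 / 1.3195 = 15.16 min

15.16


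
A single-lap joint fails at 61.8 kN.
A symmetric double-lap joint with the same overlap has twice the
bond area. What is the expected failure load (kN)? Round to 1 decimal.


Double-lap load = 2 * 61.8 = 123.6 kN

123.6


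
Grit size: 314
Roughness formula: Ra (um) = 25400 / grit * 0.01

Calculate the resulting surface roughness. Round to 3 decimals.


Ra = 25400 / 314 * 0.01
= 0.809 um

0.809


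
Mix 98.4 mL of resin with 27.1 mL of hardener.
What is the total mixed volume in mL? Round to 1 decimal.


Total = 98.4 + 27.1 = 125.5 mL

125.5


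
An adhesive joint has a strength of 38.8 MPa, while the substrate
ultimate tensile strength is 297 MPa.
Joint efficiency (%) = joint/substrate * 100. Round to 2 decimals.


Efficiency = 38.8 / 297 * 100
= 13.06%

13.06


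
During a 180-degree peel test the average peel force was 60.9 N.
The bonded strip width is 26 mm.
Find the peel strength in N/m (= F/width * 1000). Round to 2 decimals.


Peel strength = F/width * 1000
= 60.9 / 26 * 1000
= 2342.31 N/m

2342.31


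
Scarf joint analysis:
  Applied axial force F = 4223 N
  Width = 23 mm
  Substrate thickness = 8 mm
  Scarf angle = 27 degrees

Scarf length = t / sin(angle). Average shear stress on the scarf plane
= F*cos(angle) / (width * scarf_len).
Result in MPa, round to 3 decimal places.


Scarf length = 8 / sin(27 deg) = 17.6215 mm
cos(27 deg) = 0.891007
Shear = 4223 * 0.891007 / (23 * 17.6215)
= 9.284 MPa

9.284


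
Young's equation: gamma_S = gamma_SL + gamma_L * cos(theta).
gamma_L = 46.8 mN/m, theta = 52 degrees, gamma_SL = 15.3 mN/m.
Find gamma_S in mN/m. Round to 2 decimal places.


cos(52 deg) = 0.615661
gamma_S = 15.3 + 46.8 * 0.615661
= 44.11 mN/m

44.11


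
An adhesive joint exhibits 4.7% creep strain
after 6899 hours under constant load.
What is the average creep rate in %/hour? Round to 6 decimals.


Creep rate = strain / time
= 4.7 / 6899
= 0.000681 %/h

0.000681


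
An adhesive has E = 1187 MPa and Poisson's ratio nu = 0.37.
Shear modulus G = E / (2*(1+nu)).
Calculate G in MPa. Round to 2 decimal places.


G = 1187 / (2*(1+0.37))
= 1187 / 2.74
= 433.21 MPa

433.21


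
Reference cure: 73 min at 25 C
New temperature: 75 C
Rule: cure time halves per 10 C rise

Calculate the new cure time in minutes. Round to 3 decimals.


factor = 2^((75-25)/10) = 32.0000
t_new = 73 / 32.0000 = 2.281 min

2.281


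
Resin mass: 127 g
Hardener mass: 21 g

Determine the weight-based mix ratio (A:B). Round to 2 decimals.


Ratio = 127 / 21 = 6.05

6.05


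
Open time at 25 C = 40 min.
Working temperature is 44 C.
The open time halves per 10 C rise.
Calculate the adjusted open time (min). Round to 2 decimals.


factor = 2^((44 - 25) / 10) = 3.7321
ot = 40 / 3.7321 = 10.72 min

10.72


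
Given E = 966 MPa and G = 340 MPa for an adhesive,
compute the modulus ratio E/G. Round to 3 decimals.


E/G ratio = 966 / 340 = 2.841

2.841


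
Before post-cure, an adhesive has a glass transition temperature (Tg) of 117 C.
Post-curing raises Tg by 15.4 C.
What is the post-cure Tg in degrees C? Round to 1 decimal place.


Tg_post = Tg_base + delta_Tg
= 117 + 15.4
= 132.4 C

132.4


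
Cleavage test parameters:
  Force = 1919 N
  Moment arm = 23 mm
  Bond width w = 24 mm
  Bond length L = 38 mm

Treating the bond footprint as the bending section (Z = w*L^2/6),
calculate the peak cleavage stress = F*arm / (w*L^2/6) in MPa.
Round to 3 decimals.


M = 1919 * 23 = 44137 N*mm
Z = 24 * 38^2 / 6 = 34656 / 6 mm^3
sigma = M / Z = 6 * 44137 / 34656 = 264822 / 34656
= 7.641 MPa

7.641


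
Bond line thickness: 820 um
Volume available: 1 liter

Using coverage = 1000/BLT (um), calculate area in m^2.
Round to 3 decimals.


1 L = 1e6 mm^3, thickness = 820 um = 0.82 mm
Area = 1e6 / 0.82 mm^2 = (1e6 / 0.82) / 1e6 m^2 = 1000 / 820 m^2
= 1.220 m^2

1.220


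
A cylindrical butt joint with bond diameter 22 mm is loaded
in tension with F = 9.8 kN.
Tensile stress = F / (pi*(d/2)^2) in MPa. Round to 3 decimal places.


Area = pi * (22/2)^2 = 380.1327 mm^2
Stress = 9.8*1000 / 380.1327
= 25.780 MPa

25.780


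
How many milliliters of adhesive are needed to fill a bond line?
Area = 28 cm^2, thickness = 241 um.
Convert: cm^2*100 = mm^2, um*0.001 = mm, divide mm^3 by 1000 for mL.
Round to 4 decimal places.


= (28 * 100) * (241 * 0.001) / 1000
= 0.6748 mL

0.6748


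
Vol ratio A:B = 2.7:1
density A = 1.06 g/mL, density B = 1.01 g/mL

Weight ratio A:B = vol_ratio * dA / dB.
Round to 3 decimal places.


Weight ratio = 2.7 * 1.06 / 1.01
= 2.834

2.834


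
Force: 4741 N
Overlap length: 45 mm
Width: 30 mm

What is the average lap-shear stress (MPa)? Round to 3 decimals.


Average shear stress = F / (overlap * width)
= 4741 / (45 * 30)
= 3.512 MPa

3.512


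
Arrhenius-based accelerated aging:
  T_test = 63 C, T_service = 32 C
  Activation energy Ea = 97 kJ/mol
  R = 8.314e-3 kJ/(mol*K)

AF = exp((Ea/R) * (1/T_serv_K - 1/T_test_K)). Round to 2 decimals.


T_test_K = 336.15, T_serv_K = 305.15
AF = exp((97/8.314e-3) * (1/305.15 - 1/336.15))
= 33.99

33.99


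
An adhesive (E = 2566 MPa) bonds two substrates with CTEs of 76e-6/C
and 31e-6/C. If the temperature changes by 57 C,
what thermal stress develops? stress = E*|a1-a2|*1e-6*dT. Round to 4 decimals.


Stress = 2566 * |76 - 31| * 1e-6 * 57
= 6.5818 MPa

6.5818


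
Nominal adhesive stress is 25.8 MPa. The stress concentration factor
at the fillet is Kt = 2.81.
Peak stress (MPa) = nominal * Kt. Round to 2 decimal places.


Peak = 25.8 * 2.81 = 72.50 MPa

72.50


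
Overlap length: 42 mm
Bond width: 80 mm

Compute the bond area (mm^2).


Bond area = 42 * 80 = 3360 mm^2

3360


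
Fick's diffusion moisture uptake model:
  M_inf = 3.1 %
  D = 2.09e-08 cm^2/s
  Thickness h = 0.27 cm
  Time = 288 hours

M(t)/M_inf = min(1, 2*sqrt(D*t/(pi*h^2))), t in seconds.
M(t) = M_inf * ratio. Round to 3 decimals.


t_sec = 288 * 3600 = 1036800
ratio = 2*sqrt(2.09e-08*1036800/(pi*0.27^2))
= min(1, 0.615194)
= 0.615194
M(t) = 3.1 * 0.615194 = 1.907 %

1.907


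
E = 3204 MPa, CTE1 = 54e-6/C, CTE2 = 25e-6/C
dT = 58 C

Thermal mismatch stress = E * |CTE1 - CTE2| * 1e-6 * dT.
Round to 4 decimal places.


= 3204 * 29e-6 * 58
= 5.3891 MPa

5.3891


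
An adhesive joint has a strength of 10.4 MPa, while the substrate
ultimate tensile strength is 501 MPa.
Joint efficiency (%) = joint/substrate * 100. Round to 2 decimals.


Efficiency = 10.4 / 501 * 100
= 2.08%

2.08


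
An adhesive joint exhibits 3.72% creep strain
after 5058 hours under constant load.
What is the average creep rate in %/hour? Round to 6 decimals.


Creep rate = strain / time
= 3.72 / 5058
= 0.000735 %/h

0.000735


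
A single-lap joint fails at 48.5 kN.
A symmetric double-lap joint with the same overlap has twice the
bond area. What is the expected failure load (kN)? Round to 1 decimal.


Double-lap load = 2 * 48.5 = 97.0 kN

97.0


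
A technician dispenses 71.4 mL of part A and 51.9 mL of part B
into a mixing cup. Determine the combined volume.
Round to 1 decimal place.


Combined volume = 71.4 + 51.9
= 123.3 mL

123.3
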